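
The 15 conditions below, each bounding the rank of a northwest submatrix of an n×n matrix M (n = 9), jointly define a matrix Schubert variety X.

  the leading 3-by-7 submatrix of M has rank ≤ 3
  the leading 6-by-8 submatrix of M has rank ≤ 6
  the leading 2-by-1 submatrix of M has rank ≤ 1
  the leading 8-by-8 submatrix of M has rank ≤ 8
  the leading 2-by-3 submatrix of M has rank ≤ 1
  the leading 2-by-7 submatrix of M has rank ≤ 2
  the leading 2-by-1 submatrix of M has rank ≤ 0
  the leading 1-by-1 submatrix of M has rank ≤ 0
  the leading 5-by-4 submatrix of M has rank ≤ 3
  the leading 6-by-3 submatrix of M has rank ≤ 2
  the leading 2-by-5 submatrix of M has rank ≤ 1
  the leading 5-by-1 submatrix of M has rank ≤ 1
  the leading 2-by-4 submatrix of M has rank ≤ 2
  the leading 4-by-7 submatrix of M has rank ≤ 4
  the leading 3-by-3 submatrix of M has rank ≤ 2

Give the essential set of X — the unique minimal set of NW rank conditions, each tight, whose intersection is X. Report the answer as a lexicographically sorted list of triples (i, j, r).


Recovering R(i,j) via the rank-extension bound from the 15 conditions:

  i=1: 0, 1, 1, 1, 1, 1, 1, 1, 1
  i=2: 0, 1, 1, 1, 1, 2, 2, 2, 2
  i=3: 1, 2, 2, 2, 2, 3, 3, 3, 3
  i=4: 1, 2, 2, 3, 3, 4, 4, 4, 4
  i=5: 1, 2, 2, 3, 4, 5, 5, 5, 5
  i=6: 1, 2, 2, 3, 4, 5, 6, 6, 6
  i=7: 1, 2, 3, 4, 5, 6, 7, 7, 7
  i=8: 1, 2, 3, 4, 5, 6, 7, 8, 8
  i=9: 1, 2, 3, 4, 5, 6, 7, 8, 9

hence w(1..9) = (2, 6, 1, 4, 5, 7, 3, 8, 9).

Rothe diagram D(w) (8 cells), 3 SE-corners (essential conditions):

[(2, 1, 0), (2, 5, 1), (6, 3, 2)]


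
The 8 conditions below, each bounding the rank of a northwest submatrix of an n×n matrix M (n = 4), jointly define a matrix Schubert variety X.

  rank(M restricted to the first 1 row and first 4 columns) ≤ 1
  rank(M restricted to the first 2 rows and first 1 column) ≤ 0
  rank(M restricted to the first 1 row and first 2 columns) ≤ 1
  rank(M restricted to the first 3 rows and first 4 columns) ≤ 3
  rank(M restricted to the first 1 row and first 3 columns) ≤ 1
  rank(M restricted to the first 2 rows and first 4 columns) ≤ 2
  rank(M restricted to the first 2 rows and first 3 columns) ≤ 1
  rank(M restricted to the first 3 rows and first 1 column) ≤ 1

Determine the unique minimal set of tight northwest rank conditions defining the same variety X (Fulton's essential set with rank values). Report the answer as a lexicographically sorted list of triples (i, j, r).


Propagating the 8 rank bounds to every northwest block:

  0 | 1 | 1 | 1
  0 | 1 | 1 | 2
  1 | 2 | 2 | 3
  1 | 2 | 3 | 4

second differences of R give the permutation w = (2, 4, 1, 3).

D(w) has 3 cells with 2 SE-corners; essential set:

[(2, 1, 0), (2, 3, 1)]


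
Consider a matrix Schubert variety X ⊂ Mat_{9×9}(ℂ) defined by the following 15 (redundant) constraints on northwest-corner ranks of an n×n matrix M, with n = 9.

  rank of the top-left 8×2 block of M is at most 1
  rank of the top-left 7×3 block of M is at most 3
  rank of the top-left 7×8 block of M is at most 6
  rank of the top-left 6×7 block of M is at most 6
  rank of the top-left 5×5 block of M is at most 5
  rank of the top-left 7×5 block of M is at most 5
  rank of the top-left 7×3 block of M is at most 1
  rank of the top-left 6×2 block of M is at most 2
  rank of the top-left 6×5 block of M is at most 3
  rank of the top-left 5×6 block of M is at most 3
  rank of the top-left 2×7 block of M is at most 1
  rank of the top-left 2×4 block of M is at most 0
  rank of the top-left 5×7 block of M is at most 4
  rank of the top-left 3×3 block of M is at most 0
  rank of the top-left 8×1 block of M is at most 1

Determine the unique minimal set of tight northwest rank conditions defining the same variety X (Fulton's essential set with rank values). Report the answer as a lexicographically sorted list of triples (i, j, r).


Reconstructing r_w from the 15 given conditions:

  row 1: 0 | 0 | 0 | 0 | 1 | 1 | 1 | 1 | 1
  row 2: 0 | 0 | 0 | 0 | 1 | 1 | 1 | 2 | 2
  row 3: 0 | 0 | 0 | 1 | 2 | 2 | 2 | 3 | 3
  row 4: 1 | 1 | 1 | 2 | 3 | 3 | 3 | 4 | 4
  row 5: 1 | 1 | 1 | 2 | 3 | 3 | 4 | 5 | 5
  row 6: 1 | 1 | 1 | 2 | 3 | 4 | 5 | 6 | 6
  row 7: 1 | 1 | 1 | 2 | 3 | 4 | 5 | 6 | 7
  row 8: 1 | 1 | 2 | 3 | 4 | 5 | 6 | 7 | 8
  row 9: 1 | 2 | 3 | 4 | 5 | 6 | 7 | 8 | 9

so w = (5, 8, 4, 1, 7, 6, 9, 3, 2).

|D(w)|=21, |Ess(w)|=6:

[(2, 4, 0), (2, 7, 1), (3, 3, 0), (5, 6, 3), (7, 3, 1), (8, 2, 1)]


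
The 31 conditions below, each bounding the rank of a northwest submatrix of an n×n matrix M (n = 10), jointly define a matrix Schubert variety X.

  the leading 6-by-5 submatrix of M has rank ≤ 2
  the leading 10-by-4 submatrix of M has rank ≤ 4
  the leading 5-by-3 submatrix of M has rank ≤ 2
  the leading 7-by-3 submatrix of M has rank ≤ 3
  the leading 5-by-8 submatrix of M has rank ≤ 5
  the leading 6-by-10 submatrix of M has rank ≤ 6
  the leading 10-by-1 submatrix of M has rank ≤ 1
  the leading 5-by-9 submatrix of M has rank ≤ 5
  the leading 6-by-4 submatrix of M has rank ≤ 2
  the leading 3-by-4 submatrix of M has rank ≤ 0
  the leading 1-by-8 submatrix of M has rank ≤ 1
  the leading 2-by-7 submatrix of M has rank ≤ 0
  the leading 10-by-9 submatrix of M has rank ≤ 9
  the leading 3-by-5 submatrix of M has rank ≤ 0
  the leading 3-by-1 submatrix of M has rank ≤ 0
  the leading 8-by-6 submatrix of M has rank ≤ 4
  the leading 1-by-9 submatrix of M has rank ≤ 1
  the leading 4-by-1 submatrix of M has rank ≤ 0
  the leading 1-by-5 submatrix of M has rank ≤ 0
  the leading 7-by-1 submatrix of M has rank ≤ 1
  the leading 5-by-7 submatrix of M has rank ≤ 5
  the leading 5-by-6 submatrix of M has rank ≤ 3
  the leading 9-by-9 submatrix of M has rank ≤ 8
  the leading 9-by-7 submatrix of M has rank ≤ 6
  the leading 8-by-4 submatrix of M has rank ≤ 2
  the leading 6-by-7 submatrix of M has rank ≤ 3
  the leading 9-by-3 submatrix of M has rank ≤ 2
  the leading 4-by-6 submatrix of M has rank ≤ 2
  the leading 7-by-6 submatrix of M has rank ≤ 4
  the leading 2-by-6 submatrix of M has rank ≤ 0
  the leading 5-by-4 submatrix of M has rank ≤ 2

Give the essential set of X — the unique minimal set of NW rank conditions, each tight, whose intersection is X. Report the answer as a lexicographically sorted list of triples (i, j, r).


Computing R[i][j] = min implied NW-rank bound (n=10, 31 conditions):

  row 1: 0  0  0  0  0  0  0  1  1  1
  row 2: 0  0  0  0  0  0  0  1  2  2
  row 3: 0  0  0  0  0  1  1  2  3  3
  row 4: 0  1  1  1  1  2  2  3  4  4
  row 5: 1  2  2  2  2  3  3  4  5  5
  row 6: 1  2  2  2  2  3  3  4  5  6
  row 7: 1  2  2  2  3  4  4  5  6  7
  row 8: 1  2  2  2  3  4  5  6  7  8
  row 9: 1  2  2  3  4  5  6  7  8  9
  row 10: 1  2  3  4  5  6  7  8  9  10

so w = (8, 9, 6, 2, 1, 10, 5, 7, 4, 3).

Fulton essential set (7 of the 29 Rothe cells):

[(2, 7, 0), (3, 5, 0), (4, 1, 0), (6, 5, 2), (6, 7, 3), (8, 4, 2), (9, 3, 2)]


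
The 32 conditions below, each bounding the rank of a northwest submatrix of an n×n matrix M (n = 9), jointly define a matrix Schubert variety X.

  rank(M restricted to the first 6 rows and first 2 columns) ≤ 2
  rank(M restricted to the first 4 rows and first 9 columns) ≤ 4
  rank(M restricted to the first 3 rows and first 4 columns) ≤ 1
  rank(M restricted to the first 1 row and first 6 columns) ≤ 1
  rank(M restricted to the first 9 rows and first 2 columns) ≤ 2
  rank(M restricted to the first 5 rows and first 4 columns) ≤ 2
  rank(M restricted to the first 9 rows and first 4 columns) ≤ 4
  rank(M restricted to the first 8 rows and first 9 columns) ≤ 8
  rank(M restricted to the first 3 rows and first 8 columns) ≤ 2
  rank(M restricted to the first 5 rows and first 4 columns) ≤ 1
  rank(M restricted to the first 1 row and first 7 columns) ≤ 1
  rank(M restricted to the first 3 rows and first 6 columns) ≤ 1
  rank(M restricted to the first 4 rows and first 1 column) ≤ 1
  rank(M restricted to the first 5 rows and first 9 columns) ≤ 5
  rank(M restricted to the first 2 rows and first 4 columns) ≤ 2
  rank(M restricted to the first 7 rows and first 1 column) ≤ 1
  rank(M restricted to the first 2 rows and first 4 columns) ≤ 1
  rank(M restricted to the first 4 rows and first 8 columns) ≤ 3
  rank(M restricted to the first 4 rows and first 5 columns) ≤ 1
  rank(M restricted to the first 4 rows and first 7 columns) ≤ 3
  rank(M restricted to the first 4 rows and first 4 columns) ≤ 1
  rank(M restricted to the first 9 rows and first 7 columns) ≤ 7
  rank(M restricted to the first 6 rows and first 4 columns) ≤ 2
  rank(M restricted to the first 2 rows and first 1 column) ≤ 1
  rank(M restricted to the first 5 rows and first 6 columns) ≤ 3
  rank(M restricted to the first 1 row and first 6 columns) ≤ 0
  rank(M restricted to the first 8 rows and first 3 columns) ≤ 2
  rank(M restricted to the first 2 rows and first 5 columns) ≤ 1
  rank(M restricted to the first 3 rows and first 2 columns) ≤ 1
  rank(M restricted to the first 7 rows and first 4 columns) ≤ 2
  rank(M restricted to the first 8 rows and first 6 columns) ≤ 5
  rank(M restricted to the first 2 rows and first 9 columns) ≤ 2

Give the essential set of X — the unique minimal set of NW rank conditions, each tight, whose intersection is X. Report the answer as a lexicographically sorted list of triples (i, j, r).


Recovering R(i,j) via the rank-extension bound from the 32 conditions:

  row 1: 0 0 0 0 0 0 1 1 1
  row 2: 1 1 1 1 1 1 2 2 2
  row 3: 1 1 1 1 1 1 2 2 3
  row 4: 1 1 1 1 1 2 3 3 4
  row 5: 1 1 1 1 2 3 4 4 5
  row 6: 1 2 2 2 3 4 5 5 6
  row 7: 1 2 2 2 3 4 5 6 7
  row 8: 1 2 2 3 4 5 6 7 8
  row 9: 1 2 3 4 5 6 7 8 9

reading off 1-entries of Δ²R: w = (7, 1, 9, 6, 5, 2, 8, 4, 3).

Fulton essential set (7 of the 22 Rothe cells):

[(1, 6, 0), (3, 6, 1), (3, 8, 2), (4, 5, 1), (5, 4, 1), (7, 4, 2), (8, 3, 2)]


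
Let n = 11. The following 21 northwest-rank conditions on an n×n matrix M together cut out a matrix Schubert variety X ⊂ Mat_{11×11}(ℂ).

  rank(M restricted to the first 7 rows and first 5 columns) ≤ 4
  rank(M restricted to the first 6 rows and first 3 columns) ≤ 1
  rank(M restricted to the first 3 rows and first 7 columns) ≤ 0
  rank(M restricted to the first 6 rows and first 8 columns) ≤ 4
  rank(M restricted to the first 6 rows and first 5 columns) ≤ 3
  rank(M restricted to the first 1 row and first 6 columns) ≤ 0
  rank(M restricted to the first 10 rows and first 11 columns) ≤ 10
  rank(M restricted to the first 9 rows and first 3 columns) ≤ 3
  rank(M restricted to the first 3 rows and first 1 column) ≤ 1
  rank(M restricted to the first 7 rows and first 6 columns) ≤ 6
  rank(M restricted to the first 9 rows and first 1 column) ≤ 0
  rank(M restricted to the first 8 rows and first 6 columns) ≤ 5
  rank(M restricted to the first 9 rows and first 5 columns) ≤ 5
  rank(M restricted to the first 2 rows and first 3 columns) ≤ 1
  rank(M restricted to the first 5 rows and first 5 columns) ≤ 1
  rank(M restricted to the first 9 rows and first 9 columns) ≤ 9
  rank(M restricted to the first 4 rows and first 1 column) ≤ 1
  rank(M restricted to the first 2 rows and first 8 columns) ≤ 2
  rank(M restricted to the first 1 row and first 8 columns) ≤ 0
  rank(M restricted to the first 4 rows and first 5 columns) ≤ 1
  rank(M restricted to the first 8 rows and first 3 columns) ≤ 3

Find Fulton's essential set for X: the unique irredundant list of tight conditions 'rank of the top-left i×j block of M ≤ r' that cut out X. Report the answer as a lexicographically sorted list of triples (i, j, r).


Computing R[i][j] = min implied NW-rank bound (n=11, 21 conditions):

  row 1: 0 0 0 0 0 0 0 0 1 1 1
  row 2: 0 0 0 0 0 0 0 1 2 2 2
  row 3: 0 0 0 0 0 0 0 1 2 3 3
  row 4: 0 1 1 1 1 1 1 2 3 4 4
  row 5: 0 1 1 1 1 2 2 3 4 5 5
  row 6: 0 1 1 2 2 3 3 4 5 6 6
  row 7: 0 1 2 3 3 4 4 5 6 7 7
  row 8: 0 1 2 3 4 5 5 6 7 8 8
  row 9: 0 1 2 3 4 5 6 7 8 9 9
  row 10: 1 2 3 4 5 6 7 8 9 10 10
  row 11: 1 2 3 4 5 6 7 8 9 10 11

the unique w with this rank table is (9, 8, 10, 2, 6, 4, 3, 5, 7, 1, 11).

ℓ(w)=32; the 5 essential cells (i,j,r):

[(1, 8, 0), (3, 7, 0), (5, 5, 1), (6, 3, 1), (9, 1, 0)]


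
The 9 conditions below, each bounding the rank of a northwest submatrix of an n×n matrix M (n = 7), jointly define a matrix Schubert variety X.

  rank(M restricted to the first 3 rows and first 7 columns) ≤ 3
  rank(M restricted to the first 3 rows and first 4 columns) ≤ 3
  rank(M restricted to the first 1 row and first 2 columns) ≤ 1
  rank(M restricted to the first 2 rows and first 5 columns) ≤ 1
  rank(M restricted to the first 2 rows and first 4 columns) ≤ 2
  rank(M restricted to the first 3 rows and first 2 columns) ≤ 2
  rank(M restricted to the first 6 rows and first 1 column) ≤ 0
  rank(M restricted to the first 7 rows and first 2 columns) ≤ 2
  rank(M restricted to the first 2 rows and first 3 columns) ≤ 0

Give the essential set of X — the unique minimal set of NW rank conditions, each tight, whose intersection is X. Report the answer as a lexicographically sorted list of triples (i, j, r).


Reconstructing r_w from the 9 given conditions:

  0 | 0 | 0 | 1 | 1 | 1 | 1
  0 | 0 | 0 | 1 | 1 | 2 | 2
  0 | 1 | 1 | 2 | 2 | 3 | 3
  0 | 1 | 2 | 3 | 3 | 4 | 4
  0 | 1 | 2 | 3 | 4 | 5 | 5
  0 | 1 | 2 | 3 | 4 | 5 | 6
  1 | 2 | 3 | 4 | 5 | 6 | 7

hence w(1..7) = (4, 6, 2, 3, 5, 7, 1).

ℓ(w)=11; the 3 essential cells (i,j,r):

[(2, 3, 0), (2, 5, 1), (6, 1, 0)]


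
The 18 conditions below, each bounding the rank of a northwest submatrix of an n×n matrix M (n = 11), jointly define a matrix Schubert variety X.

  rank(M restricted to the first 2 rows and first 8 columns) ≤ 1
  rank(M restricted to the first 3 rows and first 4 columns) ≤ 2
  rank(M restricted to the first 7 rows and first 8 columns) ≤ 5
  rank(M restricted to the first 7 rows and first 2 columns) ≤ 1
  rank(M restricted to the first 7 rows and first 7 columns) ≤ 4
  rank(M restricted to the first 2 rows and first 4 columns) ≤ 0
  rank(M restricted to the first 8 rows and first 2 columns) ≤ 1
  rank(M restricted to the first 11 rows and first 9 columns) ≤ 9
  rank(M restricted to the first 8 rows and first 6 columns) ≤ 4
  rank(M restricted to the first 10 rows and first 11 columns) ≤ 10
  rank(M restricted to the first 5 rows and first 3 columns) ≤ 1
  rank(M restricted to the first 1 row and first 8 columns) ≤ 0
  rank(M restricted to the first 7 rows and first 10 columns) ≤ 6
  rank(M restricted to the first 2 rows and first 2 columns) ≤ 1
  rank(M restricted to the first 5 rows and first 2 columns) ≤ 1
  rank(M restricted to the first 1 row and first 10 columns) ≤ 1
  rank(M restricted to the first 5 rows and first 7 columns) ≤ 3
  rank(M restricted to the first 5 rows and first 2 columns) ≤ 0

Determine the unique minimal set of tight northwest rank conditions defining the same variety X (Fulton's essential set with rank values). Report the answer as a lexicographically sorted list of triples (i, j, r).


Rank table r_w(11×11) implied by the 18 constraints:

  R[1]: 0 0 0 0 0 0 0 0 1 1 1
  R[2]: 0 0 0 0 1 1 1 1 2 2 2
  R[3]: 0 0 1 1 2 2 2 2 3 3 3
  R[4]: 0 0 1 2 3 3 3 3 4 4 4
  R[5]: 0 0 1 2 3 3 3 4 5 5 5
  R[6]: 1 1 2 3 4 4 4 5 6 6 6
  R[7]: 1 1 2 3 4 4 4 5 6 6 7
  R[8]: 1 1 2 3 4 4 5 6 7 7 8
  R[9]: 1 2 3 4 5 5 6 7 8 8 9
  R[10]: 1 2 3 4 5 6 7 8 9 9 10
  R[11]: 1 2 3 4 5 6 7 8 9 10 11

second differences of R give the permutation w = (9, 5, 3, 4, 8, 1, 11, 7, 2, 6, 10).

ℓ(w)=26; the 8 essential cells (i,j,r):

[(1, 8, 0), (2, 4, 0), (5, 2, 0), (5, 7, 3), (7, 7, 4), (7, 10, 6), (8, 2, 1), (8, 6, 4)]


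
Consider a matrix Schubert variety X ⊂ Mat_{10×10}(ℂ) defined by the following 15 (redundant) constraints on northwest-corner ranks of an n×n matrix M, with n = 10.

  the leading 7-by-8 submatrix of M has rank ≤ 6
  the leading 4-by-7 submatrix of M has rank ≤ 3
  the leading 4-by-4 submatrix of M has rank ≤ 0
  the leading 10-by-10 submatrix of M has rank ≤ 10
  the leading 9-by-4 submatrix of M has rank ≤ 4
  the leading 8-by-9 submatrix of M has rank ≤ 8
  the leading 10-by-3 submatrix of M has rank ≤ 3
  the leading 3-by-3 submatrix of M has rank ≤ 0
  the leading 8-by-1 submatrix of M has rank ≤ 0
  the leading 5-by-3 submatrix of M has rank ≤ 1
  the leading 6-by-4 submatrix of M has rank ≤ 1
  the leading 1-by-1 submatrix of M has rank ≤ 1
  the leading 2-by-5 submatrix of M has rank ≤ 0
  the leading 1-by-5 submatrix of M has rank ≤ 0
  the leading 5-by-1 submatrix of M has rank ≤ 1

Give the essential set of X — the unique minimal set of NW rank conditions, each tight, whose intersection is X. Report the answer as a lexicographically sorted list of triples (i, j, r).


Propagating the 15 rank bounds to every northwest block:

  0, 0, 0, 0, 0, 1, 1, 1, 1, 1
  0, 0, 0, 0, 0, 1, 2, 2, 2, 2
  0, 0, 0, 0, 1, 2, 3, 3, 3, 3
  0, 0, 0, 0, 1, 2, 3, 4, 4, 4
  0, 1, 1, 1, 2, 3, 4, 5, 5, 5
  0, 1, 1, 1, 2, 3, 4, 5, 6, 6
  0, 1, 2, 2, 3, 4, 5, 6, 7, 7
  0, 1, 2, 3, 4, 5, 6, 7, 8, 8
  1, 2, 3, 4, 5, 6, 7, 8, 9, 9
  1, 2, 3, 4, 5, 6, 7, 8, 9, 10

reading off 1-entries of Δ²R: w = (6, 7, 5, 8, 2, 9, 3, 4, 1, 10).

4 SE-corners of the 24-cell Rothe diagram give Ess(w):

[(2, 5, 0), (4, 4, 0), (6, 4, 1), (8, 1, 0)]


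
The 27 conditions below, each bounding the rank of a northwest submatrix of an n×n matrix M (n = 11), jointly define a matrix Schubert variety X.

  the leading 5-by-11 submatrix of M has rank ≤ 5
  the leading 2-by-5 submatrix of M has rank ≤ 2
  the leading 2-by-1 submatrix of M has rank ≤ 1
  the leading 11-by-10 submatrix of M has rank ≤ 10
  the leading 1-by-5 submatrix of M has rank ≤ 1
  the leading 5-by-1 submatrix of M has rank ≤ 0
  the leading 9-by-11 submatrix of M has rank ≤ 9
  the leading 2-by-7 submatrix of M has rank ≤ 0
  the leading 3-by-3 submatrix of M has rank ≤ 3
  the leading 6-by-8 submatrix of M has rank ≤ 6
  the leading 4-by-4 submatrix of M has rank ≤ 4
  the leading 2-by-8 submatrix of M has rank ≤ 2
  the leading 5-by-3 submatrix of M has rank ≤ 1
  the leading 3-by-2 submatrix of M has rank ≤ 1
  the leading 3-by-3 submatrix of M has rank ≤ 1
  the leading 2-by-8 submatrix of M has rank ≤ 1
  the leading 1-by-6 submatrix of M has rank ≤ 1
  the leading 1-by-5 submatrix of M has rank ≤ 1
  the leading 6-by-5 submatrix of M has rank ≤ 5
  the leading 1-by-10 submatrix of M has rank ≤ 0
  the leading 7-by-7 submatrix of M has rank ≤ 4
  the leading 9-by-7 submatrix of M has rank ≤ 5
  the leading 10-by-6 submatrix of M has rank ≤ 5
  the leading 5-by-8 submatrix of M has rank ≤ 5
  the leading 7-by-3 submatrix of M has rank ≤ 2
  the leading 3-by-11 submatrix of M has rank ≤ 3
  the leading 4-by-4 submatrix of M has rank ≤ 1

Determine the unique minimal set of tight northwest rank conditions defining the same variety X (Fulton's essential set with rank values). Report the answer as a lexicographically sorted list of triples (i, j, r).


Propagating the 27 rank bounds to every northwest block:

  R[1]: 0 0 0 0 0 0 0 0 0 0 1
  R[2]: 0 0 0 0 0 0 0 1 1 1 2
  R[3]: 0 1 1 1 1 1 1 2 2 2 3
  R[4]: 0 1 1 1 2 2 2 3 3 3 4
  R[5]: 0 1 1 2 3 3 3 4 4 4 5
  R[6]: 1 2 2 3 4 4 4 5 5 5 6
  R[7]: 1 2 2 3 4 4 4 5 6 6 7
  R[8]: 1 2 3 4 5 5 5 6 7 7 8
  R[9]: 1 2 3 4 5 5 5 6 7 8 9
  R[10]: 1 2 3 4 5 5 6 7 8 9 10
  R[11]: 1 2 3 4 5 6 7 8 9 10 11

hence w(1..11) = (11, 8, 2, 5, 4, 1, 9, 3, 10, 7, 6).

Rothe diagram D(w) (29 cells), 9 SE-corners (essential conditions):

[(1, 10, 0), (2, 7, 0), (4, 4, 1), (5, 1, 0), (5, 3, 1), (7, 3, 2), (7, 7, 4), (9, 7, 5), (10, 6, 5)]


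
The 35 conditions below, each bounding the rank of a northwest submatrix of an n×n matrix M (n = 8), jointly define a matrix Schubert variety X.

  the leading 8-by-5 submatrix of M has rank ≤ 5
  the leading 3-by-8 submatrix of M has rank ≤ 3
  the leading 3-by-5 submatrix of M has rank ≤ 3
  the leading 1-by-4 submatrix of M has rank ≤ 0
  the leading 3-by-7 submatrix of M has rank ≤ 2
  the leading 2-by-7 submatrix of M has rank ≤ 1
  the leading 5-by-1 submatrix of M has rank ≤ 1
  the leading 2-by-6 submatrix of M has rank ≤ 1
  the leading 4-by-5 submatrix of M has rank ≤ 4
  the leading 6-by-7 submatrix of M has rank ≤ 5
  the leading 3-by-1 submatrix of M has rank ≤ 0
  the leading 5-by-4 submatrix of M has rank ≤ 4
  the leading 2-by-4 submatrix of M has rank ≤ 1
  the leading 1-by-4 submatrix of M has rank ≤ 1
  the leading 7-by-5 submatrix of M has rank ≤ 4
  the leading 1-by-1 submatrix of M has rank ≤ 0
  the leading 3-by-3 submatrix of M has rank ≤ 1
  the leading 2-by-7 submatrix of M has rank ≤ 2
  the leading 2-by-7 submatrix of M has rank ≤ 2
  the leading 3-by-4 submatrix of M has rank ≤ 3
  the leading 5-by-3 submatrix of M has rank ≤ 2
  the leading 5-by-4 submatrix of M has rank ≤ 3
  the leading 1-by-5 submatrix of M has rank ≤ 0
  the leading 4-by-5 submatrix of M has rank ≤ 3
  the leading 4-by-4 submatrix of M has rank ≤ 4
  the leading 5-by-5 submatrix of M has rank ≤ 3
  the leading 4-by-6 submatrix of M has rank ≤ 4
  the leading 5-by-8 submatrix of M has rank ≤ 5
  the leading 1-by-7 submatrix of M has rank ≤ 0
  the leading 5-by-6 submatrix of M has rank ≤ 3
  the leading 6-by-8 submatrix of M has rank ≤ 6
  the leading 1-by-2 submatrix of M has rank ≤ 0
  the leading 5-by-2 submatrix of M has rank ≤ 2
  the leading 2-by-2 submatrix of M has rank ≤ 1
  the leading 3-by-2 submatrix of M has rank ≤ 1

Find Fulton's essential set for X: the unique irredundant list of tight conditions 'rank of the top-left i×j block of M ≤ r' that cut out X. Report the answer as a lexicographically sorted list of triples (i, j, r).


Reconstructing r_w from the 35 given conditions:

  i=1: 0, 0, 0, 0, 0, 0, 0, 1
  i=2: 0, 1, 1, 1, 1, 1, 1, 2
  i=3: 0, 1, 1, 2, 2, 2, 2, 3
  i=4: 1, 2, 2, 3, 3, 3, 3, 4
  i=5: 1, 2, 2, 3, 3, 3, 4, 5
  i=6: 1, 2, 3, 4, 4, 4, 5, 6
  i=7: 1, 2, 3, 4, 4, 5, 6, 7
  i=8: 1, 2, 3, 4, 5, 6, 7, 8

so w = (8, 2, 4, 1, 7, 3, 6, 5).

|D(w)|=14, |Ess(w)|=6:

[(1, 7, 0), (3, 1, 0), (3, 3, 1), (5, 3, 2), (5, 6, 3), (7, 5, 4)]


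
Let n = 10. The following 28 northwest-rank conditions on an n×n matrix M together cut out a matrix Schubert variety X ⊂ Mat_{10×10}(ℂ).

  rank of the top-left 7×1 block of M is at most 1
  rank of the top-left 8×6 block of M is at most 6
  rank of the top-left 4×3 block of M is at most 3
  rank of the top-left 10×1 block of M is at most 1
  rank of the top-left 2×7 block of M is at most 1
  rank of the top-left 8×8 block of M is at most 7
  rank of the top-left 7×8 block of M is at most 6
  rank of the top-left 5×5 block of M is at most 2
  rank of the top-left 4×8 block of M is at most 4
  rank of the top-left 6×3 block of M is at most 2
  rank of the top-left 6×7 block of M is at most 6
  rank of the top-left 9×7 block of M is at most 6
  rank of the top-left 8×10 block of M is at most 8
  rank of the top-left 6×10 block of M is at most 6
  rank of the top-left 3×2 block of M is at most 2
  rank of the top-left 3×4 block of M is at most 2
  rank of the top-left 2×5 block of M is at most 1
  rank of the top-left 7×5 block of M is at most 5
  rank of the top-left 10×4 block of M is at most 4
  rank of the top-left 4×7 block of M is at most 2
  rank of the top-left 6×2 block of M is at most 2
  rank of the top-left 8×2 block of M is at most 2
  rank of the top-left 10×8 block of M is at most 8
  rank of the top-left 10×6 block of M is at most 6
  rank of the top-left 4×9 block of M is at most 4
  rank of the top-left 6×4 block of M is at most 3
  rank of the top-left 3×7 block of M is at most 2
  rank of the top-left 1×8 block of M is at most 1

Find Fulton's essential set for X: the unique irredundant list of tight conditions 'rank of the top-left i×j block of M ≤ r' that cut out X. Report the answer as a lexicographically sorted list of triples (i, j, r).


Reconstructing r_w from the 28 given conditions:

  1 | 1 | 1 | 1 | 1 | 1 | 1 | 1 | 1 | 1
  1 | 1 | 1 | 1 | 1 | 1 | 1 | 2 | 2 | 2
  1 | 2 | 2 | 2 | 2 | 2 | 2 | 3 | 3 | 3
  1 | 2 | 2 | 2 | 2 | 2 | 2 | 3 | 4 | 4
  1 | 2 | 2 | 2 | 2 | 3 | 3 | 4 | 5 | 5
  1 | 2 | 2 | 3 | 3 | 4 | 4 | 5 | 6 | 6
  1 | 2 | 3 | 4 | 4 | 5 | 5 | 6 | 7 | 7
  1 | 2 | 3 | 4 | 5 | 6 | 6 | 7 | 8 | 8
  1 | 2 | 3 | 4 | 5 | 6 | 6 | 7 | 8 | 9
  1 | 2 | 3 | 4 | 5 | 6 | 7 | 8 | 9 | 10

reading off 1-entries of Δ²R: w = (1, 8, 2, 9, 6, 4, 3, 5, 10, 7).

ℓ(w)=16; the 5 essential cells (i,j,r):

[(2, 7, 1), (4, 7, 2), (5, 5, 2), (6, 3, 2), (9, 7, 6)]


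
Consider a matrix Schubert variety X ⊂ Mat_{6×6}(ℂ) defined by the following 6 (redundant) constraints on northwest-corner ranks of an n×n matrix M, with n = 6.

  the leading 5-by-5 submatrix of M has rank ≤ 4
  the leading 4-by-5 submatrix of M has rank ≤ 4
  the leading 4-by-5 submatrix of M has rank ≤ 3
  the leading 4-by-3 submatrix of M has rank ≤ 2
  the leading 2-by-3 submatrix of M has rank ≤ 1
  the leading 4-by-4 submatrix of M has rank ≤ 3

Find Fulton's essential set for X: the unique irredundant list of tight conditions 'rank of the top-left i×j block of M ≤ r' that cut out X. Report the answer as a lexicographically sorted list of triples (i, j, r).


Rank table r_w(6×6) implied by the 6 constraints:

  R[1]: 1, 1, 1, 1, 1, 1
  R[2]: 1, 1, 1, 2, 2, 2
  R[3]: 1, 2, 2, 3, 3, 3
  R[4]: 1, 2, 2, 3, 3, 4
  R[5]: 1, 2, 3, 4, 4, 5
  R[6]: 1, 2, 3, 4, 5, 6

so w = (1, 4, 2, 6, 3, 5).

|D(w)|=4, |Ess(w)|=3:

[(2, 3, 1), (4, 3, 2), (4, 5, 3)]


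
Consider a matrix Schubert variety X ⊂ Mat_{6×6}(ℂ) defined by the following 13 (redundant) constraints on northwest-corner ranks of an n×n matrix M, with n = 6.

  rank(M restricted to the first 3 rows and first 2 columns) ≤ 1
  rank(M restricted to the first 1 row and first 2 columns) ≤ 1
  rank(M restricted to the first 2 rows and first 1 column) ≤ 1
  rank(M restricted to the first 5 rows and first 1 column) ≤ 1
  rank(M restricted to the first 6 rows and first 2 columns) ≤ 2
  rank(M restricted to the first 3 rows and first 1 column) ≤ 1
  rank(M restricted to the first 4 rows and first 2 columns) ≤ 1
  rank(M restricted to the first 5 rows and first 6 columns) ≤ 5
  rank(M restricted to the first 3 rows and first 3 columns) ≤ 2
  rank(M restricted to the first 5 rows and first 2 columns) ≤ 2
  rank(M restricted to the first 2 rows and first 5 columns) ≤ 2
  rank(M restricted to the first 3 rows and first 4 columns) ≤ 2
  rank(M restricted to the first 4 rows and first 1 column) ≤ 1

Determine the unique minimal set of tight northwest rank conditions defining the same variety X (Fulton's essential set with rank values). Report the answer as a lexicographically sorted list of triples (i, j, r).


Computing R[i][j] = min implied NW-rank bound (n=6, 13 conditions):

  1 1 1 1 1 1
  1 1 2 2 2 2
  1 1 2 2 3 3
  1 1 2 3 4 4
  1 2 3 4 5 5
  1 2 3 4 5 6

second differences of R give the permutation w = (1, 3, 5, 4, 2, 6).

Fulton essential set (2 of the 4 Rothe cells):

[(3, 4, 2), (4, 2, 1)]


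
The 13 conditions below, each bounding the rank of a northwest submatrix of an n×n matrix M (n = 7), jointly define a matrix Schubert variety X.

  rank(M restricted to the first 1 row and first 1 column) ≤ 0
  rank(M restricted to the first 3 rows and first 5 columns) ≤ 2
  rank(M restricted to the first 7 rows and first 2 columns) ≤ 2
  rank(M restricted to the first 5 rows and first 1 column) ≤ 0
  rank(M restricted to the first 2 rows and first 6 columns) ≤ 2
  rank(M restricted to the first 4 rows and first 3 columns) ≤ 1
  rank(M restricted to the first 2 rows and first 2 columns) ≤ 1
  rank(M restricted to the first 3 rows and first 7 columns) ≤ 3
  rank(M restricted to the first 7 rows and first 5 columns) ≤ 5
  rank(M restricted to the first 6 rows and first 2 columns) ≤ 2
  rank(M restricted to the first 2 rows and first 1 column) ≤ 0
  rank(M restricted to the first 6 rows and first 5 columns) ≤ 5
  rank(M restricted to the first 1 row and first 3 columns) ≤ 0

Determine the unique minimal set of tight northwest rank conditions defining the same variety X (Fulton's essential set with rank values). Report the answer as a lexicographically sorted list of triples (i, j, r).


Reconstructing r_w from the 13 given conditions:

  i=1: 0  0  0  1  1  1  1
  i=2: 0  1  1  2  2  2  2
  i=3: 0  1  1  2  2  3  3
  i=4: 0  1  1  2  3  4  4
  i=5: 0  1  2  3  4  5  5
  i=6: 1  2  3  4  5  6  6
  i=7: 1  2  3  4  5  6  7

hence w(1..7) = (4, 2, 6, 5, 3, 1, 7).

D(w) has 10 cells with 4 SE-corners; essential set:

[(1, 3, 0), (3, 5, 2), (4, 3, 1), (5, 1, 0)]


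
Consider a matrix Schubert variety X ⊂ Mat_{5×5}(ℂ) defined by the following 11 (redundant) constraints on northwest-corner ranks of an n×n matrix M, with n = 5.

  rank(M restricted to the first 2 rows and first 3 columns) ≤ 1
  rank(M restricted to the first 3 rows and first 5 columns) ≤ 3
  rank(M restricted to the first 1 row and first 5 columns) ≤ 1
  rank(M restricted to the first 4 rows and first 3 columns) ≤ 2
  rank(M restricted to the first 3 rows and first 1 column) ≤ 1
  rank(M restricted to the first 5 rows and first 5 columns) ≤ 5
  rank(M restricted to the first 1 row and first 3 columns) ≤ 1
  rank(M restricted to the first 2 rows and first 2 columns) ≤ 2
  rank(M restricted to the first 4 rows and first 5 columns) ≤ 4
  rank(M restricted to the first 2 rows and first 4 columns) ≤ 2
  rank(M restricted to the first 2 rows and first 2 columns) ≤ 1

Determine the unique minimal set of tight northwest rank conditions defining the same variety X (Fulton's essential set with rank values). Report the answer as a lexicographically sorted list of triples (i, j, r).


Reconstructing r_w from the 11 given conditions:

  row 1: 1  1  1  1  1
  row 2: 1  1  1  2  2
  row 3: 1  2  2  3  3
  row 4: 1  2  2  3  4
  row 5: 1  2  3  4  5

so w = (1, 4, 2, 5, 3).

Fulton essential set (2 of the 3 Rothe cells):

[(2, 3, 1), (4, 3, 2)]


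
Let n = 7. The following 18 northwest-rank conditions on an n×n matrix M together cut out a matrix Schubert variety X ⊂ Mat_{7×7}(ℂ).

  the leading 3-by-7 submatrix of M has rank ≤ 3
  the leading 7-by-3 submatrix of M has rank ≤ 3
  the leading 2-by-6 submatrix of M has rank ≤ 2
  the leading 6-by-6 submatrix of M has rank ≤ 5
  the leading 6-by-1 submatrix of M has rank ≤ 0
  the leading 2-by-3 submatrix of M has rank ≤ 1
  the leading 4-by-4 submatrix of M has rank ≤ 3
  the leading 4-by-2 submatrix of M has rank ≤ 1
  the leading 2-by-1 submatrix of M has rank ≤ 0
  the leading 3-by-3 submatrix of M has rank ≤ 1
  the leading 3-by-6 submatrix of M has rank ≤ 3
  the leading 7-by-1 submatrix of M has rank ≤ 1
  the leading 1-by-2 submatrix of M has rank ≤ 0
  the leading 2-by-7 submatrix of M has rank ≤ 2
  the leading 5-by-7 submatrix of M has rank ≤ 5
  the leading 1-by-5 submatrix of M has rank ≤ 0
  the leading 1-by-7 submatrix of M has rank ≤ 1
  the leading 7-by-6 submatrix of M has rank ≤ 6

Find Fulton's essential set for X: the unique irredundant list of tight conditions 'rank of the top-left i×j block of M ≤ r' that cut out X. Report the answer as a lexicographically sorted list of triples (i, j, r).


Computing R[i][j] = min implied NW-rank bound (n=7, 18 conditions):

  R[1]: 0, 0, 0, 0, 0, 1, 1
  R[2]: 0, 1, 1, 1, 1, 2, 2
  R[3]: 0, 1, 1, 2, 2, 3, 3
  R[4]: 0, 1, 2, 3, 3, 4, 4
  R[5]: 0, 1, 2, 3, 4, 5, 5
  R[6]: 0, 1, 2, 3, 4, 5, 6
  R[7]: 1, 2, 3, 4, 5, 6, 7

hence w(1..7) = (6, 2, 4, 3, 5, 7, 1).

Rothe diagram D(w) (11 cells), 3 SE-corners (essential conditions):

[(1, 5, 0), (3, 3, 1), (6, 1, 0)]


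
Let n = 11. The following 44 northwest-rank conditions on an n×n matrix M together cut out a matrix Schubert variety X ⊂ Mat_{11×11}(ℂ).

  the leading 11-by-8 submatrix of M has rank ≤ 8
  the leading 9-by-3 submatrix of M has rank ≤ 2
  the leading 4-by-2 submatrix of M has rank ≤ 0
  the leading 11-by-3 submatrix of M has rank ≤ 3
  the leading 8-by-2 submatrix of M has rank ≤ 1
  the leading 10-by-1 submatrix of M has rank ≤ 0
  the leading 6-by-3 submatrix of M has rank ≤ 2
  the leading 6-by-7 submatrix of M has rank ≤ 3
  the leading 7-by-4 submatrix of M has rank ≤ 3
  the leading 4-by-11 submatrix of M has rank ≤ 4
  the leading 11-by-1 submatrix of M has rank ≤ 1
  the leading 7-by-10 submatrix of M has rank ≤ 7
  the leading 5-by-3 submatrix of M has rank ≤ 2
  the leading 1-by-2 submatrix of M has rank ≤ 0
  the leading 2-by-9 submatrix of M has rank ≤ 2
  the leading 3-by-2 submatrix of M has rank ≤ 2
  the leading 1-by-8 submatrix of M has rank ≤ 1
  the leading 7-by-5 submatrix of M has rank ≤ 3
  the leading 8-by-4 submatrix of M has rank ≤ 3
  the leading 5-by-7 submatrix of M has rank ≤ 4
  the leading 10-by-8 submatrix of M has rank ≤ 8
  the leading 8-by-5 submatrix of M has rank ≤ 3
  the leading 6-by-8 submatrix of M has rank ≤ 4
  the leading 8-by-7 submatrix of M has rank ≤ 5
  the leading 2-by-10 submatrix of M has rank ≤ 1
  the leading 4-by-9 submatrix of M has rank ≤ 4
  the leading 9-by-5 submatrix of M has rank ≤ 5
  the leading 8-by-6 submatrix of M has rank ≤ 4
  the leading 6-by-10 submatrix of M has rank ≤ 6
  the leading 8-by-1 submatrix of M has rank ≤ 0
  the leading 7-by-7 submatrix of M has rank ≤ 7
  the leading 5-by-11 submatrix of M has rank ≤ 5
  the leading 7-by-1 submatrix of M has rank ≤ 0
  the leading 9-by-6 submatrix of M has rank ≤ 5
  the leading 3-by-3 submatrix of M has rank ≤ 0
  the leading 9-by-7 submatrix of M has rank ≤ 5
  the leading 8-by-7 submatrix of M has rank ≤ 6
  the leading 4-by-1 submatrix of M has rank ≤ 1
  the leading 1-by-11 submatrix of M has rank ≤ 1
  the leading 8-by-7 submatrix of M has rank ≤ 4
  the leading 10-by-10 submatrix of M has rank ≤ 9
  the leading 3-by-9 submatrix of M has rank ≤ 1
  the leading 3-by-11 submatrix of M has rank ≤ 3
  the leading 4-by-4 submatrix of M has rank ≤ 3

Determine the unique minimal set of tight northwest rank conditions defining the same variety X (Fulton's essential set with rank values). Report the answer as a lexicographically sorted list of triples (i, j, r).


Rank table r_w(11×11) implied by the 44 constraints:

  0  0  0  1  1  1  1  1  1  1  1
  0  0  0  1  1  1  1  1  1  1  2
  0  0  0  1  1  1  1  1  1  2  3
  0  0  1  2  2  2  2  2  2  3  4
  0  1  2  3  3  3  3  3  3  4  5
  0  1  2  3  3  3  3  4  4  5  6
  0  1  2  3  3  4  4  5  5  6  7
  0  1  2  3  3  4  4  5  6  7  8
  0  1  2  3  4  5  5  6  7  8  9
  0  1  2  3  4  5  6  7  8  9  10
  1  2  3  4  5  6  7  8  9  10  11

hence w(1..11) = (4, 11, 10, 3, 2, 8, 6, 9, 5, 7, 1).

ℓ(w)=34; the 8 essential cells (i,j,r):

[(2, 10, 1), (3, 3, 0), (3, 9, 1), (4, 2, 0), (6, 7, 3), (8, 5, 3), (8, 7, 4), (10, 1, 0)]


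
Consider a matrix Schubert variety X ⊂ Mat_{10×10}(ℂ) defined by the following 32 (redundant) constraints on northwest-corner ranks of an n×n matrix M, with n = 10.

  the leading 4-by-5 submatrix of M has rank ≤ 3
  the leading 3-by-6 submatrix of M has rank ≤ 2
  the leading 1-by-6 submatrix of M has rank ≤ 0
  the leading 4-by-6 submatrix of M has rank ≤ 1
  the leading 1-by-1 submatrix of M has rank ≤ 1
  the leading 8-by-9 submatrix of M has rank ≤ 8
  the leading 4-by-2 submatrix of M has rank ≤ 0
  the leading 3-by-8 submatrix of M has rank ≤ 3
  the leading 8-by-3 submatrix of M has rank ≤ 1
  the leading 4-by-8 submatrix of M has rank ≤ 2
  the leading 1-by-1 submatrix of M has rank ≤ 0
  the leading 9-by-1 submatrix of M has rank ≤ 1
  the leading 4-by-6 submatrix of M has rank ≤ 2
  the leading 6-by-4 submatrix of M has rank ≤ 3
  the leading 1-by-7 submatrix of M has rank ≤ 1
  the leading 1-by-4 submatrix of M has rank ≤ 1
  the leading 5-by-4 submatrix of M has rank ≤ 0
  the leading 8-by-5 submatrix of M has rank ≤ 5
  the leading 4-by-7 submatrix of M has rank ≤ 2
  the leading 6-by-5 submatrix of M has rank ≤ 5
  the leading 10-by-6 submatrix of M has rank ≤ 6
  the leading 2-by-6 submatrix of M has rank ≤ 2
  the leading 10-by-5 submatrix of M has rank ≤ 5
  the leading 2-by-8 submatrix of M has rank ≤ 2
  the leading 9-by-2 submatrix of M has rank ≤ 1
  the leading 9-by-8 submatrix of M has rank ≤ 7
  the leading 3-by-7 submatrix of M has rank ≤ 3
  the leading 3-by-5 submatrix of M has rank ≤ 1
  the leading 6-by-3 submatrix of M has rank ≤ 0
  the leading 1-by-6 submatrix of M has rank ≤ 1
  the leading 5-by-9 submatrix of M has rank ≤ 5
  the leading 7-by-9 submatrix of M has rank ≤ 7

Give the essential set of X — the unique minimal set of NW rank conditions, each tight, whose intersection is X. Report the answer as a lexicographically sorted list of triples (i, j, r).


Rank table r_w(10×10) implied by the 32 constraints:

  0 | 0 | 0 | 0 | 0 | 0 | 1 | 1 | 1 | 1
  0 | 0 | 0 | 0 | 1 | 1 | 2 | 2 | 2 | 2
  0 | 0 | 0 | 0 | 1 | 1 | 2 | 2 | 3 | 3
  0 | 0 | 0 | 0 | 1 | 1 | 2 | 2 | 3 | 4
  0 | 0 | 0 | 0 | 1 | 2 | 3 | 3 | 4 | 5
  0 | 0 | 0 | 1 | 2 | 3 | 4 | 4 | 5 | 6
  1 | 1 | 1 | 2 | 3 | 4 | 5 | 5 | 6 | 7
  1 | 1 | 1 | 2 | 3 | 4 | 5 | 6 | 7 | 8
  1 | 1 | 2 | 3 | 4 | 5 | 6 | 7 | 8 | 9
  1 | 2 | 3 | 4 | 5 | 6 | 7 | 8 | 9 | 10

second differences of R give the permutation w = (7, 5, 9, 10, 6, 4, 1, 8, 3, 2).

Rothe diagram D(w) (32 cells), 7 SE-corners (essential conditions):

[(1, 6, 0), (4, 6, 1), (4, 8, 2), (5, 4, 0), (6, 3, 0), (8, 3, 1), (9, 2, 1)]


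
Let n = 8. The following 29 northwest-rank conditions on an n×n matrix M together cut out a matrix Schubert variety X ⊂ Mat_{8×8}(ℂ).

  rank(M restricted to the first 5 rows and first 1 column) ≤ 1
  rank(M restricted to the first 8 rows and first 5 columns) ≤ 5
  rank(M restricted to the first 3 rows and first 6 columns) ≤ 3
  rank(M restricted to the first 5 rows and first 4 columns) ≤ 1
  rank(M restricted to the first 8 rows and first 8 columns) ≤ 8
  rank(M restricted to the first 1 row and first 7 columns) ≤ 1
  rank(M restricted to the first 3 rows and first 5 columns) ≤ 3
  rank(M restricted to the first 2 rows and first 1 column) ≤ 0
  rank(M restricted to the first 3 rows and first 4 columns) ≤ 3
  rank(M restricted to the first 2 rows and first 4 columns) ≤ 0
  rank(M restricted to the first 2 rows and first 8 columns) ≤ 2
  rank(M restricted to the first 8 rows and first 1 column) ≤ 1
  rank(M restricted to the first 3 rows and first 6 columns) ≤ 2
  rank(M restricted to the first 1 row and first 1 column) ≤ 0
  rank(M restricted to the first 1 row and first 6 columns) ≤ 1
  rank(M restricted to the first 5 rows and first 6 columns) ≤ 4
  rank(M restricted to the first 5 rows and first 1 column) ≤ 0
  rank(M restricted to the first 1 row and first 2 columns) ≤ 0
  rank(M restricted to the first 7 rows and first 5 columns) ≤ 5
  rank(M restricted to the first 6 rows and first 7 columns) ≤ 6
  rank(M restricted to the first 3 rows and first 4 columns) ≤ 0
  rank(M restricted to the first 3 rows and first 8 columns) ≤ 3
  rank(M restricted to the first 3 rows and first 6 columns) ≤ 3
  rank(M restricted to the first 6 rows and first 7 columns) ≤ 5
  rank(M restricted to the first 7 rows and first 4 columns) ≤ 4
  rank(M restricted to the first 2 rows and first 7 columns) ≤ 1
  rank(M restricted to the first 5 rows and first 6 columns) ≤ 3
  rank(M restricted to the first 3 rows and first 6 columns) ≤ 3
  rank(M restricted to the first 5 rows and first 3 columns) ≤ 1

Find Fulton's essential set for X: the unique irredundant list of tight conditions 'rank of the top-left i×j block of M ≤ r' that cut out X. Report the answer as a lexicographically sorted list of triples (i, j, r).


Rank table r_w(8×8) implied by the 29 constraints:

  R[1]: 0  0  0  0  1  1  1  1
  R[2]: 0  0  0  0  1  1  1  2
  R[3]: 0  0  0  0  1  2  2  3
  R[4]: 0  1  1  1  2  3  3  4
  R[5]: 0  1  1  1  2  3  4  5
  R[6]: 1  2  2  2  3  4  5  6
  R[7]: 1  2  3  3  4  5  6  7
  R[8]: 1  2  3  4  5  6  7  8

second differences of R give the permutation w = (5, 8, 6, 2, 7, 1, 3, 4).

Fulton essential set (4 of the 18 Rothe cells):

[(2, 7, 1), (3, 4, 0), (5, 1, 0), (5, 4, 1)]
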